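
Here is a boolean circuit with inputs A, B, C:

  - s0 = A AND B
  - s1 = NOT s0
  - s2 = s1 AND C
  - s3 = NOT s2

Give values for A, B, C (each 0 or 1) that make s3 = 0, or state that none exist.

A=1, B=0, C=1

s3 = NOT s2 must be 0, so s2 = 1.
s2 = s1 AND C must be 1, so both s1 = 1 and C = 1.
s1 = NOT s0 must be 1, so s0 = 0.
Check with A=1, B=0, C=1:
s0 = A AND B = 1 AND 0 = 0
s1 = NOT s0 = NOT 0 = 1
s2 = s1 AND C = 1 AND 1 = 1
s3 = NOT s2 = NOT 1 = 0
So s3 = 0 as required.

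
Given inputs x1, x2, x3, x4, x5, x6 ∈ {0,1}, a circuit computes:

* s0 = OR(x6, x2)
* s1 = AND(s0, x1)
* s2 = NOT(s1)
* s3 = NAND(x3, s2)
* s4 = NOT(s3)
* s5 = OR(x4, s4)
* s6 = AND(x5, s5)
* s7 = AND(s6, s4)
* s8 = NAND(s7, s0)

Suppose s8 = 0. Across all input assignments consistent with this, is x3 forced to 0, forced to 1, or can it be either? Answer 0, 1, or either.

s8 = NAND(s7, s0) must be 0, so both s7 = 1 and s0 = 1.
s7 = AND(s6, s4) must be 1, so both s6 = 1 and s4 = 1.
s0 = OR(x6, x2) must be 1, so at least one of x6, x2 is 1.
Every assignment with s8 = 0 has x3 = 1; there are 6 such assignment(s).

1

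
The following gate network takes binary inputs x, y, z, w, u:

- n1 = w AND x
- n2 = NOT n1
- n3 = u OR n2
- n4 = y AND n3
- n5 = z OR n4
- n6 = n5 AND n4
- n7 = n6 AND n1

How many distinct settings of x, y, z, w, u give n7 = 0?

n7 = n6 AND n1 must be 0, so at least one of n6, n1 is 0.
Enumerating the 32 input combinations, 30 give n7 = 0 and 2 give n7 = 1.

30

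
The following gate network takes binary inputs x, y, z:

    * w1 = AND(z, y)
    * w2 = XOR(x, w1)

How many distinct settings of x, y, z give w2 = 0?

w2 = XOR(x, w1) must be 0, so x and w1 are equal.
Satisfying assignments:
  x=0, y=0, z=0
  x=0, y=0, z=1
  x=0, y=1, z=0
  x=1, y=1, z=1

4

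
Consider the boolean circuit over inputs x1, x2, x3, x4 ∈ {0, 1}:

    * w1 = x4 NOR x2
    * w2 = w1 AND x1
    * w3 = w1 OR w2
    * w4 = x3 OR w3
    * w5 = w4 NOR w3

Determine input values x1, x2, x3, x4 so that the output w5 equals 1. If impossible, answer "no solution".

x1=0, x2=1, x3=0, x4=1

w5 = w4 NOR w3 must be 1, so both w4 = 0 and w3 = 0.
w4 = x3 OR w3 must be 0, so both x3 = 0 and w3 = 0.
Check with x1=0, x2=1, x3=0, x4=1:
w1 = x4 NOR x2 = 1 NOR 1 = 0
w2 = w1 AND x1 = 0 AND 0 = 0
w3 = w1 OR w2 = 0 OR 0 = 0
w4 = x3 OR w3 = 0 OR 0 = 0
w5 = w4 NOR w3 = 0 NOR 0 = 1
So w5 = 1 as required.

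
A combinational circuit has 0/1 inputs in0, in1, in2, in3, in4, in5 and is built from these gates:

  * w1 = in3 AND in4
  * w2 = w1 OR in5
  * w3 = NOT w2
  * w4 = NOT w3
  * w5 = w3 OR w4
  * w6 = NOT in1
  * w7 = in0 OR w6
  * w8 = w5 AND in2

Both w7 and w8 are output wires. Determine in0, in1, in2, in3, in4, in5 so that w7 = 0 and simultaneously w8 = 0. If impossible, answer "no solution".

Check with in0=0, in1=1, in2=0, in3=1, in4=0, in5=0:
w1 = in3 AND in4 = 1 AND 0 = 0
w2 = w1 OR in5 = 0 OR 0 = 0
w3 = NOT w2 = NOT 0 = 1
w4 = NOT w3 = NOT 1 = 0
w5 = w3 OR w4 = 1 OR 0 = 1
w6 = NOT in1 = NOT 1 = 0
w7 = in0 OR w6 = 0 OR 0 = 0
w8 = w5 AND in2 = 1 AND 0 = 0
So w7 = 0 and w8 = 0.

in0=0, in1=1, in2=0, in3=1, in4=0, in5=0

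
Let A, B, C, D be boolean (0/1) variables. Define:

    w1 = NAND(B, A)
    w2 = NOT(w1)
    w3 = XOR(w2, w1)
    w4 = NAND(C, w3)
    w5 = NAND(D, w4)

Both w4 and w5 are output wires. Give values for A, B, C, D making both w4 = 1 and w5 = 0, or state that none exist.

Check with A=0, B=0, C=0, D=1:
w1 = NAND(B, A) = NAND(0, 0) = 1
w2 = NOT(w1) = NOT 1 = 0
w3 = XOR(w2, w1) = XOR(0, 1) = 1
w4 = NAND(C, w3) = NAND(0, 1) = 1
w5 = NAND(D, w4) = NAND(1, 1) = 0
So w4 = 1 and w5 = 0.

A=0, B=0, C=0, D=1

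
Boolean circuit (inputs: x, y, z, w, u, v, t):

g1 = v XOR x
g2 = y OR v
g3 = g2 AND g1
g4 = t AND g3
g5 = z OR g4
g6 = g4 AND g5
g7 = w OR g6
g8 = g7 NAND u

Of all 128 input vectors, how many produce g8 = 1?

g8 = g7 NAND u must be 1, so at least one of g7, u is 0.
Enumerating the 128 input combinations, 90 give g8 = 1 and 38 give g8 = 0.

90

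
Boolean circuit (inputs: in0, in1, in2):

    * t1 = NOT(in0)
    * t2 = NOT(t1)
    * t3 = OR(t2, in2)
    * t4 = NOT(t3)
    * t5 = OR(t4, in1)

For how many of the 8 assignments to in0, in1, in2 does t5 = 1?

t5 = OR(t4, in1) must be 1, so at least one of t4, in1 is 1.
Enumerating the 8 input combinations, 5 give t5 = 1 and 3 give t5 = 0.

5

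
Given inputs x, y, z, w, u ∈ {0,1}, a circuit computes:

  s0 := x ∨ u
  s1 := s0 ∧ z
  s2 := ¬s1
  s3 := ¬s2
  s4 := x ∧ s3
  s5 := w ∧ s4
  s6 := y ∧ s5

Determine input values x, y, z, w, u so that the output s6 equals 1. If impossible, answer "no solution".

Check with x=1 y=1 z=1 w=1 u=1:
s0 = x ∨ u = 1 ∨ 1 = 1
s1 = s0 ∧ z = 1 ∧ 1 = 1
s2 = ¬s1 = ¬1 = 0
s3 = ¬s2 = ¬0 = 1
s4 = x ∧ s3 = 1 ∧ 1 = 1
s5 = w ∧ s4 = 1 ∧ 1 = 1
s6 = y ∧ s5 = 1 ∧ 1 = 1
So s6 = 1 as required.

x=1 y=1 z=1 w=1 u=1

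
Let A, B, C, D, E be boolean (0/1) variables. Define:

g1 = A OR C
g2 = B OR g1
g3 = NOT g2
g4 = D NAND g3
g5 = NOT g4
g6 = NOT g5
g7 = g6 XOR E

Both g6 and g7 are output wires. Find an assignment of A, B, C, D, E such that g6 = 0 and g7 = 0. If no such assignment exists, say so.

Check with A=0, B=0, C=0, D=1, E=0:
g1 = A OR C = 0 OR 0 = 0
g2 = B OR g1 = 0 OR 0 = 0
g3 = NOT g2 = NOT 0 = 1
g4 = D NAND g3 = 1 NAND 1 = 0
g5 = NOT g4 = NOT 0 = 1
g6 = NOT g5 = NOT 1 = 0
g7 = g6 XOR E = 0 XOR 0 = 0
So g6 = 0 and g7 = 0.

A=0, B=0, C=0, D=1, E=0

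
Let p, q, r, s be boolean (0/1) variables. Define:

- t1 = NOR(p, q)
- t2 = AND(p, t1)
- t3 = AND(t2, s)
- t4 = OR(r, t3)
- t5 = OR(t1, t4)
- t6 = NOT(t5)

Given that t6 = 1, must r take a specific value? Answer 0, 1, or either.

t6 = NOT(t5) must be 1, so t5 = 0.
Every assignment with t6 = 1 has r = 0; there are 6 such assignment(s).

0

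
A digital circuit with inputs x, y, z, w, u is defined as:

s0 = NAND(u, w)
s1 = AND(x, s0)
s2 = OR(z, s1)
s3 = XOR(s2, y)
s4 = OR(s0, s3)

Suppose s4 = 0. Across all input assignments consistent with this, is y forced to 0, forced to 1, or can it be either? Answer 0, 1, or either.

Both values of y occur among assignments with s4 = 0:
  y=0: x=0, y=0, z=0, w=1, u=1
  y=1: x=0, y=1, z=1, w=1, u=1

either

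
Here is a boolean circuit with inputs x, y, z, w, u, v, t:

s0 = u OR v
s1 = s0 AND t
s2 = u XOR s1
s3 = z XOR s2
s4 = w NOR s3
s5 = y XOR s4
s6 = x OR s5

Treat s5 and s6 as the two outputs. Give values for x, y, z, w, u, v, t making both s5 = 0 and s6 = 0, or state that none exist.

x=0, y=0, z=1, w=1, u=1, v=0, t=0

Check with x=0, y=0, z=1, w=1, u=1, v=0, t=0:
s0 = u OR v = 1 OR 0 = 1
s1 = s0 AND t = 1 AND 0 = 0
s2 = u XOR s1 = 1 XOR 0 = 1
s3 = z XOR s2 = 1 XOR 1 = 0
s4 = w NOR s3 = 1 NOR 0 = 0
s5 = y XOR s4 = 0 XOR 0 = 0
s6 = x OR s5 = 0 OR 0 = 0
So s5 = 0 and s6 = 0.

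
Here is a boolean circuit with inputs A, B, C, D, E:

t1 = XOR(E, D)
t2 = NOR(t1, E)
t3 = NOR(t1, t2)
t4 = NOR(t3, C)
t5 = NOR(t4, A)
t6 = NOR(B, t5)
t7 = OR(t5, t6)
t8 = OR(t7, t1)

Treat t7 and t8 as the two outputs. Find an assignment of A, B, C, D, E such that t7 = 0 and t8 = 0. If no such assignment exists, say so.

A=1, B=1, C=0, D=1, E=1

Check with A=1, B=1, C=0, D=1, E=1:
t1 = XOR(E, D) = XOR(1, 1) = 0
t2 = NOR(t1, E) = NOR(0, 1) = 0
t3 = NOR(t1, t2) = NOR(0, 0) = 1
t4 = NOR(t3, C) = NOR(1, 0) = 0
t5 = NOR(t4, A) = NOR(0, 1) = 0
t6 = NOR(B, t5) = NOR(1, 0) = 0
t7 = OR(t5, t6) = OR(0, 0) = 0
t8 = OR(t7, t1) = OR(0, 0) = 0
So t7 = 0 and t8 = 0.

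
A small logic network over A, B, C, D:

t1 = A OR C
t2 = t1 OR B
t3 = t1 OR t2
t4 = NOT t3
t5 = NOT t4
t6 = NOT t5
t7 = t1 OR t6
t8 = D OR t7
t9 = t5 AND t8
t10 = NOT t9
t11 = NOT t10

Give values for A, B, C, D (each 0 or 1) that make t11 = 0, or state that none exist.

t11 = NOT t10 must be 0, so t10 = 1.
Check with A=0 B=1 C=0 D=0:
t1 = A OR C = 0 OR 0 = 0
t2 = t1 OR B = 0 OR 1 = 1
t3 = t1 OR t2 = 0 OR 1 = 1
t4 = NOT t3 = NOT 1 = 0
t5 = NOT t4 = NOT 0 = 1
t6 = NOT t5 = NOT 1 = 0
t7 = t1 OR t6 = 0 OR 0 = 0
t8 = D OR t7 = 0 OR 0 = 0
t9 = t5 AND t8 = 1 AND 0 = 0
t10 = NOT t9 = NOT 0 = 1
t11 = NOT t10 = NOT 1 = 0
So t11 = 0 as required.

A=0 B=1 C=0 D=0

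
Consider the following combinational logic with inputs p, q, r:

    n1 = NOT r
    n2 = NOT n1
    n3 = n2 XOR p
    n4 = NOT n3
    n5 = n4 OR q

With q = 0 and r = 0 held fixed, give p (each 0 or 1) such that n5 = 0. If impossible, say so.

p=1

n5 = n4 OR q must be 0, so both n4 = 0 and q = 0.
Check with q = 0 and r = 0 and p=1:
n1 = NOT r = NOT 0 = 1
n2 = NOT n1 = NOT 1 = 0
n3 = n2 XOR p = 0 XOR 1 = 1
n4 = NOT n3 = NOT 1 = 0
n5 = n4 OR q = 0 OR 0 = 0
So n5 = 0.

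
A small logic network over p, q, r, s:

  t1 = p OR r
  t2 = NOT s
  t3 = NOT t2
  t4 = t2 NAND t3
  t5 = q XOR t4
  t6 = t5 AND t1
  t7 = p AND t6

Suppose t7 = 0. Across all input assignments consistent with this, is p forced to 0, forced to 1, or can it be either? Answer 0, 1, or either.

Both values of p occur among assignments with t7 = 0:
  p=0: p=0, q=0, r=0, s=0
  p=1: p=1, q=1, r=0, s=0

either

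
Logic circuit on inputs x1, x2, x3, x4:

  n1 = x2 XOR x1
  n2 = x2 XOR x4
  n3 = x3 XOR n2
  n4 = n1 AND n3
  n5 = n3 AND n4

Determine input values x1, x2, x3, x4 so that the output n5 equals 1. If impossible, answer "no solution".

x1=1, x2=0, x3=1, x4=0

n5 = n3 AND n4 must be 1, so both n3 = 1 and n4 = 1.
n3 = x3 XOR n2 must be 1, so x3 and n2 differ.
n4 = n1 AND n3 must be 1, so both n1 = 1 and n3 = 1.
Check with x1=1, x2=0, x3=1, x4=0:
n1 = x2 XOR x1 = 0 XOR 1 = 1
n2 = x2 XOR x4 = 0 XOR 0 = 0
n3 = x3 XOR n2 = 1 XOR 0 = 1
n4 = n1 AND n3 = 1 AND 1 = 1
n5 = n3 AND n4 = 1 AND 1 = 1
So n5 = 1 as required.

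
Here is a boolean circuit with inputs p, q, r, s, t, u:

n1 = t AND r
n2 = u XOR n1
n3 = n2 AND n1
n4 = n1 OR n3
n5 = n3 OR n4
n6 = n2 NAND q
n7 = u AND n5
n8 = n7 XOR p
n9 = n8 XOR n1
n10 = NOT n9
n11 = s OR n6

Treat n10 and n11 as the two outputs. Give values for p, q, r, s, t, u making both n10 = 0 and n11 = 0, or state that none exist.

Check with p=0 q=1 r=1 s=0 t=1 u=0:
n1 = t AND r = 1 AND 1 = 1
n2 = u XOR n1 = 0 XOR 1 = 1
n3 = n2 AND n1 = 1 AND 1 = 1
n4 = n1 OR n3 = 1 OR 1 = 1
n5 = n3 OR n4 = 1 OR 1 = 1
n6 = n2 NAND q = 1 NAND 1 = 0
n7 = u AND n5 = 0 AND 1 = 0
n8 = n7 XOR p = 0 XOR 0 = 0
n9 = n8 XOR n1 = 0 XOR 1 = 1
n10 = NOT n9 = NOT 1 = 0
n11 = s OR n6 = 0 OR 0 = 0
So n10 = 0 and n11 = 0.

p=0 q=1 r=1 s=0 t=1 u=0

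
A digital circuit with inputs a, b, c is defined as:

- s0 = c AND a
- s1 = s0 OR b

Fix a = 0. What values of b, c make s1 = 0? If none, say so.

s1 = s0 OR b must be 0, so both s0 = 0 and b = 0.
s0 = c AND a must be 0, so at least one of c, a is 0.
Check with a = 0 and b=0, c=0:
s0 = c AND a = 0 AND 0 = 0
s1 = s0 OR b = 0 OR 0 = 0
So s1 = 0.

b=0 c=0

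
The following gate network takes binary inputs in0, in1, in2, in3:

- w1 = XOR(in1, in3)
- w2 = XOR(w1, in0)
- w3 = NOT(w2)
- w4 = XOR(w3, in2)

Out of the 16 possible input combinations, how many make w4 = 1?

8

w4 = XOR(w3, in2) must be 1, so w3 and in2 differ.
Enumerating the 16 input combinations, 8 give w4 = 1 and 8 give w4 = 0.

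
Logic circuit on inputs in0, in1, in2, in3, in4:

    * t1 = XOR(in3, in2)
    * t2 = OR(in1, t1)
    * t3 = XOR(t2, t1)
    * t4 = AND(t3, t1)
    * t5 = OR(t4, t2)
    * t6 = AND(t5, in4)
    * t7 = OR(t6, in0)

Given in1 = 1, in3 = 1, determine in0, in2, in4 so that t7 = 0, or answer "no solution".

in0=0 in2=1 in4=0

t7 = OR(t6, in0) must be 0, so both t6 = 0 and in0 = 0.
Check with in1 = 1, in3 = 1 and in0=0, in2=1, in4=0:
t1 = XOR(in3, in2) = XOR(1, 1) = 0
t2 = OR(in1, t1) = OR(1, 0) = 1
t3 = XOR(t2, t1) = XOR(1, 0) = 1
t4 = AND(t3, t1) = AND(1, 0) = 0
t5 = OR(t4, t2) = OR(0, 1) = 1
t6 = AND(t5, in4) = AND(1, 0) = 0
t7 = OR(t6, in0) = OR(0, 0) = 0
So t7 = 0.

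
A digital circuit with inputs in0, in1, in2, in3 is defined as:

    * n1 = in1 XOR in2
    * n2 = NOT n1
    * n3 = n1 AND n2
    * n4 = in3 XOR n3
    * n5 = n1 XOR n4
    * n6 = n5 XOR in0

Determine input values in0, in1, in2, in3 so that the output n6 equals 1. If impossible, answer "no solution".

n6 = n5 XOR in0 must be 1, so n5 and in0 differ.
Check with in0=1, in1=1, in2=0, in3=1:
n1 = in1 XOR in2 = 1 XOR 0 = 1
n2 = NOT n1 = NOT 1 = 0
n3 = n1 AND n2 = 1 AND 0 = 0
n4 = in3 XOR n3 = 1 XOR 0 = 1
n5 = n1 XOR n4 = 1 XOR 1 = 0
n6 = n5 XOR in0 = 0 XOR 1 = 1
So n6 = 1 as required.

in0=1, in1=1, in2=0, in3=1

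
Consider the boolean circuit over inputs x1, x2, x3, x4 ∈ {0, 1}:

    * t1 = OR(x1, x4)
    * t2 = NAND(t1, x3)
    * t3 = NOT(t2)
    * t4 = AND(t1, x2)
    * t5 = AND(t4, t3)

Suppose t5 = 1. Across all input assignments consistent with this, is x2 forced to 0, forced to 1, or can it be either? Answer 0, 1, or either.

1

t5 = AND(t4, t3) must be 1, so both t4 = 1 and t3 = 1.
Every assignment with t5 = 1 has x2 = 1; there are 3 such assignment(s).
  x1=0, x2=1, x3=1, x4=1
  x1=1, x2=1, x3=1, x4=0
  x1=1, x2=1, x3=1, x4=1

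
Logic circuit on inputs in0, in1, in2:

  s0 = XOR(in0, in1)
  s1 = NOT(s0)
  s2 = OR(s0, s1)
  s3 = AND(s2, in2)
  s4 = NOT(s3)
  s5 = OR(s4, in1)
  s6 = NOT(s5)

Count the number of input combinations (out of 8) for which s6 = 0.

6

s6 = NOT(s5) must be 0, so s5 = 1.
s5 = OR(s4, in1) must be 1, so at least one of s4, in1 is 1.
Satisfying assignments:
  in0=0, in1=0, in2=0
  in0=0, in1=1, in2=0
  in0=0, in1=1, in2=1
  in0=1, in1=0, in2=0
  in0=1, in1=1, in2=0
  in0=1, in1=1, in2=1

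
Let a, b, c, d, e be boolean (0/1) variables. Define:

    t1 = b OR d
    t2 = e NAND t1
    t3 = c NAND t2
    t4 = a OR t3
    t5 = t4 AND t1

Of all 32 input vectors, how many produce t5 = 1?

21

t5 = t4 AND t1 must be 1, so both t4 = 1 and t1 = 1.
Enumerating the 32 input combinations, 21 give t5 = 1 and 11 give t5 = 0.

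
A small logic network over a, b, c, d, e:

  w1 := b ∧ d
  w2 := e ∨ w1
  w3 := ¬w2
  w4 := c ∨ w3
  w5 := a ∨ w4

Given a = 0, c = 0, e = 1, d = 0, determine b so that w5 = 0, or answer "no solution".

w5 = a ∨ w4 must be 0, so both a = 0 and w4 = 0.
Check with a = 0, c = 0, e = 1, d = 0 and b=0:
w1 = b ∧ d = 0 ∧ 0 = 0
w2 = e ∨ w1 = 1 ∨ 0 = 1
w3 = ¬w2 = ¬1 = 0
w4 = c ∨ w3 = 0 ∨ 0 = 0
w5 = a ∨ w4 = 0 ∨ 0 = 0
So w5 = 0.

b=0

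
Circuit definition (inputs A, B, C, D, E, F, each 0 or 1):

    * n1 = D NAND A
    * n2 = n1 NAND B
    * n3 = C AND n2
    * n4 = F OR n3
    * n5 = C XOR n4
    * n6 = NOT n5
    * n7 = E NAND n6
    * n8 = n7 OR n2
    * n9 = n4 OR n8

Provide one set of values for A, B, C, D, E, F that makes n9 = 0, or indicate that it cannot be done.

A=0, B=1, C=0, D=0, E=1, F=0

n9 = n4 OR n8 must be 0, so both n4 = 0 and n8 = 0.
Check with A=0, B=1, C=0, D=0, E=1, F=0:
n1 = D NAND A = 0 NAND 0 = 1
n2 = n1 NAND B = 1 NAND 1 = 0
n3 = C AND n2 = 0 AND 0 = 0
n4 = F OR n3 = 0 OR 0 = 0
n5 = C XOR n4 = 0 XOR 0 = 0
n6 = NOT n5 = NOT 0 = 1
n7 = E NAND n6 = 1 NAND 1 = 0
n8 = n7 OR n2 = 0 OR 0 = 0
n9 = n4 OR n8 = 0 OR 0 = 0
So n9 = 0 as required.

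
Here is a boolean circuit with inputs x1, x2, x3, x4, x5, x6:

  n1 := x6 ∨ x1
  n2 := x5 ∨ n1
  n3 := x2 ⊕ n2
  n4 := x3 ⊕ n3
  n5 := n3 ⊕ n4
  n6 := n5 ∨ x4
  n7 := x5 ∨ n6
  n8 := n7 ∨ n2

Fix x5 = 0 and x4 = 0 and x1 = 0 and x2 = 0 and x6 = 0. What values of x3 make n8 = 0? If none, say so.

n8 = n7 ∨ n2 must be 0, so both n7 = 0 and n2 = 0.
n7 = x5 ∨ n6 must be 0, so both x5 = 0 and n6 = 0.
Check with x5 = 0 and x4 = 0 and x1 = 0 and x2 = 0 and x6 = 0 and x3=0:
n1 = x6 ∨ x1 = 0 ∨ 0 = 0
n2 = x5 ∨ n1 = 0 ∨ 0 = 0
n3 = x2 ⊕ n2 = 0 ⊕ 0 = 0
n4 = x3 ⊕ n3 = 0 ⊕ 0 = 0
n5 = n3 ⊕ n4 = 0 ⊕ 0 = 0
n6 = n5 ∨ x4 = 0 ∨ 0 = 0
n7 = x5 ∨ n6 = 0 ∨ 0 = 0
n8 = n7 ∨ n2 = 0 ∨ 0 = 0
So n8 = 0.

x3=0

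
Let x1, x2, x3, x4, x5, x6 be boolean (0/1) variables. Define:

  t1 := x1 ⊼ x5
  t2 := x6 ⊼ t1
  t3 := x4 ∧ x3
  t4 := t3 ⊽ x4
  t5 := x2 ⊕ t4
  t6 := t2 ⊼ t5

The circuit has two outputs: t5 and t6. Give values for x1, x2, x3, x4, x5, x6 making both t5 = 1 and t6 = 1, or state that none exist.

Check with x1=0, x2=0, x3=1, x4=0, x5=0, x6=1:
t1 = x1 ⊼ x5 = 0 ⊼ 0 = 1
t2 = x6 ⊼ t1 = 1 ⊼ 1 = 0
t3 = x4 ∧ x3 = 0 ∧ 1 = 0
t4 = t3 ⊽ x4 = 0 ⊽ 0 = 1
t5 = x2 ⊕ t4 = 0 ⊕ 1 = 1
t6 = t2 ⊼ t5 = 0 ⊼ 1 = 1
So t5 = 1 and t6 = 1.

x1=0, x2=0, x3=1, x4=0, x5=0, x6=1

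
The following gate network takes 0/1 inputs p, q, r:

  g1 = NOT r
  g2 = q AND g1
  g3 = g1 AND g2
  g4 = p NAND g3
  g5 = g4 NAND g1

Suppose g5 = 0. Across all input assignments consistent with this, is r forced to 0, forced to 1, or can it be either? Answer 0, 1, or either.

0

g5 = g4 NAND g1 must be 0, so both g4 = 1 and g1 = 1.
g4 = p NAND g3 must be 1, so at least one of p, g3 is 0.
Every assignment with g5 = 0 has r = 0; there are 3 such assignment(s).
  p=0, q=0, r=0
  p=0, q=1, r=0
  p=1, q=0, r=0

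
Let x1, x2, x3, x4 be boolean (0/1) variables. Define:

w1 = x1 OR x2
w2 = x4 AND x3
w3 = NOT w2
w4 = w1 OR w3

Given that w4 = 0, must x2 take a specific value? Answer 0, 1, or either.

0

w4 = w1 OR w3 must be 0, so both w1 = 0 and w3 = 0.
w1 = x1 OR x2 must be 0, so both x1 = 0 and x2 = 0.
Every assignment with w4 = 0 has x2 = 0; there are 1 such assignment(s).
  x1=0, x2=0, x3=1, x4=1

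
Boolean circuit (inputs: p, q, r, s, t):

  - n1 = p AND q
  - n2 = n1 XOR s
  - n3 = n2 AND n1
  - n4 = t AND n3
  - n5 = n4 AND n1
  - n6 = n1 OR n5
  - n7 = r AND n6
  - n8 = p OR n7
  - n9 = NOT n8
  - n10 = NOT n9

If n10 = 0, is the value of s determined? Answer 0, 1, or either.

either

Both values of s occur among assignments with n10 = 0:
  s=0: p=0, q=0, r=0, s=0, t=0
  s=1: p=0, q=0, r=0, s=1, t=0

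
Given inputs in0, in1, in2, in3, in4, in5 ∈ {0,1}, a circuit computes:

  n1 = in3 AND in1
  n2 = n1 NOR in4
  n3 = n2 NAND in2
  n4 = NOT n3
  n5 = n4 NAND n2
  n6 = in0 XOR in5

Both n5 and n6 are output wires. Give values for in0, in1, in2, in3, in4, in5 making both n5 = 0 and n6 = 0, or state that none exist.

in0=0, in1=1, in2=1, in3=0, in4=0, in5=0

Check with in0=0, in1=1, in2=1, in3=0, in4=0, in5=0:
n1 = in3 AND in1 = 0 AND 1 = 0
n2 = n1 NOR in4 = 0 NOR 0 = 1
n3 = n2 NAND in2 = 1 NAND 1 = 0
n4 = NOT n3 = NOT 0 = 1
n5 = n4 NAND n2 = 1 NAND 1 = 0
n6 = in0 XOR in5 = 0 XOR 0 = 0
So n5 = 0 and n6 = 0.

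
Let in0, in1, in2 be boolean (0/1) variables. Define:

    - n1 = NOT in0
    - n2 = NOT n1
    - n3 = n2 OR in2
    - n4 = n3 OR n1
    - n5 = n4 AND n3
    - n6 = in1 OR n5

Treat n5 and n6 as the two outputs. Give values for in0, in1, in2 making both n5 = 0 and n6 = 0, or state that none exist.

Check with in0=0, in1=0, in2=0:
n1 = NOT in0 = NOT 0 = 1
n2 = NOT n1 = NOT 1 = 0
n3 = n2 OR in2 = 0 OR 0 = 0
n4 = n3 OR n1 = 0 OR 1 = 1
n5 = n4 AND n3 = 1 AND 0 = 0
n6 = in1 OR n5 = 0 OR 0 = 0
So n5 = 0 and n6 = 0.

in0=0, in1=0, in2=0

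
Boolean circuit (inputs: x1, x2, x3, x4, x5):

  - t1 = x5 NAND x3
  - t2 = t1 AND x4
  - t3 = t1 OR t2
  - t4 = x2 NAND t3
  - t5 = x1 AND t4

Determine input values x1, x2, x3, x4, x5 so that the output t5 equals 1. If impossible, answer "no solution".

x1=1, x2=0, x3=0, x4=0, x5=1

t5 = x1 AND t4 must be 1, so both x1 = 1 and t4 = 1.
t4 = x2 NAND t3 must be 1, so at least one of x2, t3 is 0.
Check with x1=1, x2=0, x3=0, x4=0, x5=1:
t1 = x5 NAND x3 = 1 NAND 0 = 1
t2 = t1 AND x4 = 1 AND 0 = 0
t3 = t1 OR t2 = 1 OR 0 = 1
t4 = x2 NAND t3 = 0 NAND 1 = 1
t5 = x1 AND t4 = 1 AND 1 = 1
So t5 = 1 as required.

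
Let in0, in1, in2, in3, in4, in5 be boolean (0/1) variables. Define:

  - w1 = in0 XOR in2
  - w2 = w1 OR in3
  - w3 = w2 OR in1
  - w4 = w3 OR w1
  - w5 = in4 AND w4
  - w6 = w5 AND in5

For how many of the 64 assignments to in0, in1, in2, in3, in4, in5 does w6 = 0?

50

w6 = w5 AND in5 must be 0, so at least one of w5, in5 is 0.
Enumerating the 64 input combinations, 50 give w6 = 0 and 14 give w6 = 1.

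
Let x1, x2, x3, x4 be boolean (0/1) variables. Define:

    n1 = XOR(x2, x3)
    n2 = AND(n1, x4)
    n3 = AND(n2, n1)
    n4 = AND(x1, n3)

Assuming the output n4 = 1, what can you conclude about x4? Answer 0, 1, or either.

1

n4 = AND(x1, n3) must be 1, so both x1 = 1 and n3 = 1.
n3 = AND(n2, n1) must be 1, so both n2 = 1 and n1 = 1.
n2 = AND(n1, x4) must be 1, so both n1 = 1 and x4 = 1.
Every assignment with n4 = 1 has x4 = 1; there are 2 such assignment(s).
  x1=1, x2=0, x3=1, x4=1
  x1=1, x2=1, x3=0, x4=1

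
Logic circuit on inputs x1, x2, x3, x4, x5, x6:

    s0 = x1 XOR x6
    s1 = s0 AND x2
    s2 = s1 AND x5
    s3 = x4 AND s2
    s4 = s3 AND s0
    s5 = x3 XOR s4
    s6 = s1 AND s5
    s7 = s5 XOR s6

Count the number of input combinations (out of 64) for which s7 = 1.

s7 = s5 XOR s6 must be 1, so s5 and s6 differ.
Enumerating the 64 input combinations, 24 give s7 = 1 and 40 give s7 = 0.

24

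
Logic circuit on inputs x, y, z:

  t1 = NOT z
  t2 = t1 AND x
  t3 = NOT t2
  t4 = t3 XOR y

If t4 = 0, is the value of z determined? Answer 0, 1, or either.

Both values of z occur among assignments with t4 = 0:
  z=0: x=0, y=1, z=0
  z=1: x=0, y=1, z=1

either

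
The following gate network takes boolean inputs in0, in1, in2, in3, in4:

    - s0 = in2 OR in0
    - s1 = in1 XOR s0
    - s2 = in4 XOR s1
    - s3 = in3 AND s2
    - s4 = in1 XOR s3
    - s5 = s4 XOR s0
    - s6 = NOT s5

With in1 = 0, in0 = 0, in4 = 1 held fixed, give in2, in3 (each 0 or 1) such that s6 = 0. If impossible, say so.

s6 = NOT s5 must be 0, so s5 = 1.
s5 = s4 XOR s0 must be 1, so s4 and s0 differ.
Check with in1 = 0, in0 = 0, in4 = 1 and in2=0, in3=1:
s0 = in2 OR in0 = 0 OR 0 = 0
s1 = in1 XOR s0 = 0 XOR 0 = 0
s2 = in4 XOR s1 = 1 XOR 0 = 1
s3 = in3 AND s2 = 1 AND 1 = 1
s4 = in1 XOR s3 = 0 XOR 1 = 1
s5 = s4 XOR s0 = 1 XOR 0 = 1
s6 = NOT s5 = NOT 1 = 0
So s6 = 0.

in2=0, in3=1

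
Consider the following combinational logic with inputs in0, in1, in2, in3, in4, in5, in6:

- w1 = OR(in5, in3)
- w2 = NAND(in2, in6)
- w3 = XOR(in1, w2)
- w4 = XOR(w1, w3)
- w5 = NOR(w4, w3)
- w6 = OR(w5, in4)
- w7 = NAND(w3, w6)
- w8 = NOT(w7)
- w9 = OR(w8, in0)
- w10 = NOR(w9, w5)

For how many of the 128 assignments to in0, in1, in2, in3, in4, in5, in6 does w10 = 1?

w10 = NOR(w9, w5) must be 1, so both w9 = 0 and w5 = 0.
w9 = OR(w8, in0) must be 0, so both w8 = 0 and in0 = 0.
w5 = NOR(w4, w3) must be 0, so at least one of w4, w3 is 1.
Enumerating the 128 input combinations, 40 give w10 = 1 and 88 give w10 = 0.

40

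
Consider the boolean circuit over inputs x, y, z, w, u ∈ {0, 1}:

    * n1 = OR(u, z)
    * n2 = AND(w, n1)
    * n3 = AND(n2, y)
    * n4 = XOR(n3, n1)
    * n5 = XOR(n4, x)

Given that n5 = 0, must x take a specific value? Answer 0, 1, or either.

Both values of x occur among assignments with n5 = 0:
  x=0: x=0, y=0, z=0, w=0, u=0
  x=1: x=1, y=0, z=0, w=0, u=1

either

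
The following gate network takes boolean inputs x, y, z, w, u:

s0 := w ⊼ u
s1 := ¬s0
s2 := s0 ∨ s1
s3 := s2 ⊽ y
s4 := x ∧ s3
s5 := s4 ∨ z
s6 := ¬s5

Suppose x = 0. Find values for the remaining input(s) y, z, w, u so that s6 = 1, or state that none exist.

y=1, z=0, w=0, u=1

Check with x = 0 and y=1, z=0, w=0, u=1:
s0 = w ⊼ u = 0 ⊼ 1 = 1
s1 = ¬s0 = ¬1 = 0
s2 = s0 ∨ s1 = 1 ∨ 0 = 1
s3 = s2 ⊽ y = 1 ⊽ 1 = 0
s4 = x ∧ s3 = 0 ∧ 0 = 0
s5 = s4 ∨ z = 0 ∨ 0 = 0
s6 = ¬s5 = ¬0 = 1
So s6 = 1.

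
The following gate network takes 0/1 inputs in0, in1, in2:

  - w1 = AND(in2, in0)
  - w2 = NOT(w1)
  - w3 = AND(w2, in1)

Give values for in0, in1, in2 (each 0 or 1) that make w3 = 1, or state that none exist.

in0=1, in1=1, in2=0

w3 = AND(w2, in1) must be 1, so both w2 = 1 and in1 = 1.
Check with in0=1, in1=1, in2=0:
w1 = AND(in2, in0) = AND(0, 1) = 0
w2 = NOT(w1) = NOT 0 = 1
w3 = AND(w2, in1) = AND(1, 1) = 1
So w3 = 1 as required.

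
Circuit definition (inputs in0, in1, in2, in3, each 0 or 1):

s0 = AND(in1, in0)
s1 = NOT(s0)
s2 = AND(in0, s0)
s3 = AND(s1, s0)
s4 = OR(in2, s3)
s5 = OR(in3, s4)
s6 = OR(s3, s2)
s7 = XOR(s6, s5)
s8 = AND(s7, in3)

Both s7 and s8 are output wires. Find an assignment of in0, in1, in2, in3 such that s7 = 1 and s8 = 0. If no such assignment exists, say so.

in0=0, in1=0, in2=1, in3=0

Check with in0=0, in1=0, in2=1, in3=0:
s0 = AND(in1, in0) = AND(0, 0) = 0
s1 = NOT(s0) = NOT 0 = 1
s2 = AND(in0, s0) = AND(0, 0) = 0
s3 = AND(s1, s0) = AND(1, 0) = 0
s4 = OR(in2, s3) = OR(1, 0) = 1
s5 = OR(in3, s4) = OR(0, 1) = 1
s6 = OR(s3, s2) = OR(0, 0) = 0
s7 = XOR(s6, s5) = XOR(0, 1) = 1
s8 = AND(s7, in3) = AND(1, 0) = 0
So s7 = 1 and s8 = 0.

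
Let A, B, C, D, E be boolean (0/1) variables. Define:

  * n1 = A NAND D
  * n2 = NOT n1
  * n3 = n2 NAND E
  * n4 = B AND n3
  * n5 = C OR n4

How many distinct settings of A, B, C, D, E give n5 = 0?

9

n5 = C OR n4 must be 0, so both C = 0 and n4 = 0.
Enumerating the 32 input combinations, 9 give n5 = 0 and 23 give n5 = 1.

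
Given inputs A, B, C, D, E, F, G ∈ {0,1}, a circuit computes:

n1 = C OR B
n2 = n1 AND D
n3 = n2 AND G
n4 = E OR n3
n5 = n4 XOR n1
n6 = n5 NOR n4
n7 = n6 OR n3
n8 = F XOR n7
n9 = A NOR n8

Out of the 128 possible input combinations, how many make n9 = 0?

n9 = A NOR n8 must be 0, so at least one of A, n8 is 1.
Enumerating the 128 input combinations, 96 give n9 = 0 and 32 give n9 = 1.

96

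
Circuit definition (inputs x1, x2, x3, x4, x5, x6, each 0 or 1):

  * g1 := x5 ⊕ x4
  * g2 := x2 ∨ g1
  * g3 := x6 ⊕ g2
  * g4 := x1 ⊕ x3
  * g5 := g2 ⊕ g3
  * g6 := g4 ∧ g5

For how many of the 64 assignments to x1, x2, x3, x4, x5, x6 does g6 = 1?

16

g6 = g4 ∧ g5 must be 1, so both g4 = 1 and g5 = 1.
Enumerating the 64 input combinations, 16 give g6 = 1 and 48 give g6 = 0.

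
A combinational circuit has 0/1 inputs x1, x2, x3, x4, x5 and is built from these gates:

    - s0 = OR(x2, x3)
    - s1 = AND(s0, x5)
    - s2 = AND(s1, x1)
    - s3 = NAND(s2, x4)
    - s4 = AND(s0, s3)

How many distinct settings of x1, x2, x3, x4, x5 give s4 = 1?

21

s4 = AND(s0, s3) must be 1, so both s0 = 1 and s3 = 1.
s0 = OR(x2, x3) must be 1, so at least one of x2, x3 is 1.
s3 = NAND(s2, x4) must be 1, so at least one of s2, x4 is 0.
Enumerating the 32 input combinations, 21 give s4 = 1 and 11 give s4 = 0.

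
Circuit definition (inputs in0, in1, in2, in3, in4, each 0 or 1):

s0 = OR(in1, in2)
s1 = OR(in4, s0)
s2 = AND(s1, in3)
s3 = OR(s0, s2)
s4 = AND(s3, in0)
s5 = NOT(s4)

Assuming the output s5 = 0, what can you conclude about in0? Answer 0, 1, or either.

1

s5 = NOT(s4) must be 0, so s4 = 1.
Every assignment with s5 = 0 has in0 = 1; there are 13 such assignment(s).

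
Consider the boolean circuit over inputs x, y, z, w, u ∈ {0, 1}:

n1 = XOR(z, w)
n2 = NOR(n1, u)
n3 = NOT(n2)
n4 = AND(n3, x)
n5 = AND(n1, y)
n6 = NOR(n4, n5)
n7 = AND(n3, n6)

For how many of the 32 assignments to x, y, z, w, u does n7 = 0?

24

n7 = AND(n3, n6) must be 0, so at least one of n3, n6 is 0.
Enumerating the 32 input combinations, 24 give n7 = 0 and 8 give n7 = 1.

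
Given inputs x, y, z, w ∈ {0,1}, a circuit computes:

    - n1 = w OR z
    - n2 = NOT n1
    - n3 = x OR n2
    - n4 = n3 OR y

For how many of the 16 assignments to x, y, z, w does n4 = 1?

n4 = n3 OR y must be 1, so at least one of n3, y is 1.
Enumerating the 16 input combinations, 13 give n4 = 1 and 3 give n4 = 0.

13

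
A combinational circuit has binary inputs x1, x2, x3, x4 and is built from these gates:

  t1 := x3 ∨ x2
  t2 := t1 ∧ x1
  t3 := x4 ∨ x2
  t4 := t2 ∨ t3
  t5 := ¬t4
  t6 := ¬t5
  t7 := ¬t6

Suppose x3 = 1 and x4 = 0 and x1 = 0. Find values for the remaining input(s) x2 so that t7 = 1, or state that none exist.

x2=0

t7 = ¬t6 must be 1, so t6 = 0.
t6 = ¬t5 must be 0, so t5 = 1.
Check with x3 = 1 and x4 = 0 and x1 = 0 and x2=0:
t1 = x3 ∨ x2 = 1 ∨ 0 = 1
t2 = t1 ∧ x1 = 1 ∧ 0 = 0
t3 = x4 ∨ x2 = 0 ∨ 0 = 0
t4 = t2 ∨ t3 = 0 ∨ 0 = 0
t5 = ¬t4 = ¬0 = 1
t6 = ¬t5 = ¬1 = 0
t7 = ¬t6 = ¬0 = 1
So t7 = 1.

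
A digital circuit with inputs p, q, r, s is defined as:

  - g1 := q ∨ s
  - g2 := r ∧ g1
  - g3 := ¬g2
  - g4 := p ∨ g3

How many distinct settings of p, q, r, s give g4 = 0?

g4 = p ∨ g3 must be 0, so both p = 0 and g3 = 0.
g3 = ¬g2 must be 0, so g2 = 1.
Enumerating the 16 input combinations, 3 give g4 = 0 and 13 give g4 = 1.

3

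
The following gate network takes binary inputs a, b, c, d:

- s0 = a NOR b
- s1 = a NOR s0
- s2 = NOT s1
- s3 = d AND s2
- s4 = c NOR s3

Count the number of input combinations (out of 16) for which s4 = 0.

s4 = c NOR s3 must be 0, so at least one of c, s3 is 1.
Enumerating the 16 input combinations, 11 give s4 = 0 and 5 give s4 = 1.

11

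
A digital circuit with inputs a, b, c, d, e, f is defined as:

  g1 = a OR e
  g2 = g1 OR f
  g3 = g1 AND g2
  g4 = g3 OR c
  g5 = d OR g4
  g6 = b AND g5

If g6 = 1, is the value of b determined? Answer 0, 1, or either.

g6 = b AND g5 must be 1, so both b = 1 and g5 = 1.
g5 = d OR g4 must be 1, so at least one of d, g4 is 1.
Every assignment with g6 = 1 has b = 1; there are 30 such assignment(s).

1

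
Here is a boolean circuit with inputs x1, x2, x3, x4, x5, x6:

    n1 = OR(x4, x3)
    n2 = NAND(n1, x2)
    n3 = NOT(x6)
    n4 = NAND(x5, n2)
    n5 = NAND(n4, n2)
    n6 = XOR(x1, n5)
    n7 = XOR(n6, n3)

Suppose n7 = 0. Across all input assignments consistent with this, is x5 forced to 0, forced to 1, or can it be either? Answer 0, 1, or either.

Both values of x5 occur among assignments with n7 = 0:
  x5=0: x1=0, x2=0, x3=0, x4=0, x5=0, x6=1
  x5=1: x1=0, x2=0, x3=0, x4=0, x5=1, x6=0

either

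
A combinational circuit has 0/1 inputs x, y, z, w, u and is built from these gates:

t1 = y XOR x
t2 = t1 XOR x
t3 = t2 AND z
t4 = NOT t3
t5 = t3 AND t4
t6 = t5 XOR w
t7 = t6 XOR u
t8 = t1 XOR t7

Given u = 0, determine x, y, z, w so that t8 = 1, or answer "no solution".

x=0, y=0, z=1, w=1

t8 = t1 XOR t7 must be 1, so t1 and t7 differ.
Check with u = 0 and x=0, y=0, z=1, w=1:
t1 = y XOR x = 0 XOR 0 = 0
t2 = t1 XOR x = 0 XOR 0 = 0
t3 = t2 AND z = 0 AND 1 = 0
t4 = NOT t3 = NOT 0 = 1
t5 = t3 AND t4 = 0 AND 1 = 0
t6 = t5 XOR w = 0 XOR 1 = 1
t7 = t6 XOR u = 1 XOR 0 = 1
t8 = t1 XOR t7 = 0 XOR 1 = 1
So t8 = 1.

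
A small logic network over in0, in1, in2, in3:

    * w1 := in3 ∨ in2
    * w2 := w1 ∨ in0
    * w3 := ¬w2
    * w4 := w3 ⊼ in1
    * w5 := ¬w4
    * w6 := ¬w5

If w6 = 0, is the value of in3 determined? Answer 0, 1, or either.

w6 = ¬w5 must be 0, so w5 = 1.
Every assignment with w6 = 0 has in3 = 0; there are 1 such assignment(s).
  in0=0, in1=1, in2=0, in3=0

0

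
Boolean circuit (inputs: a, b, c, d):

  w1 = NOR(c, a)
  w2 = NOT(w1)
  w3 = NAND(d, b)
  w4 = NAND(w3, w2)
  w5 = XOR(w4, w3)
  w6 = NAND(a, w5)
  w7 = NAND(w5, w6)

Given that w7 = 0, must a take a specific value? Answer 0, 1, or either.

w7 = NAND(w5, w6) must be 0, so both w5 = 1 and w6 = 1.
w5 = XOR(w4, w3) must be 1, so w4 and w3 differ.
Every assignment with w7 = 0 has a = 0; there are 5 such assignment(s).

0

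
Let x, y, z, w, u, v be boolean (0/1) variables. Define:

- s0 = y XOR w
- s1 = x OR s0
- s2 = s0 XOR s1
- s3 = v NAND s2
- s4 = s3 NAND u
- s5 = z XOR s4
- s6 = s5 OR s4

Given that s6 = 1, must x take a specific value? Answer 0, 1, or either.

Both values of x occur among assignments with s6 = 1:
  x=0: x=0, y=0, z=0, w=0, u=0, v=0
  x=1: x=1, y=0, z=0, w=0, u=0, v=0

either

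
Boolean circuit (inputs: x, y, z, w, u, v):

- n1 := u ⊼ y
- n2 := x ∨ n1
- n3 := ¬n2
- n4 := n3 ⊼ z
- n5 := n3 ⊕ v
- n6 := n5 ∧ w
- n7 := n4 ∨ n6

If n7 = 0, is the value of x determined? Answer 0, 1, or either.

n7 = n4 ∨ n6 must be 0, so both n4 = 0 and n6 = 0.
n4 = n3 ⊼ z must be 0, so both n3 = 1 and z = 1.
n6 = n5 ∧ w must be 0, so at least one of n5, w is 0.
Every assignment with n7 = 0 has x = 0; there are 3 such assignment(s).
  x=0, y=1, z=1, w=0, u=1, v=0
  x=0, y=1, z=1, w=0, u=1, v=1
  x=0, y=1, z=1, w=1, u=1, v=1

0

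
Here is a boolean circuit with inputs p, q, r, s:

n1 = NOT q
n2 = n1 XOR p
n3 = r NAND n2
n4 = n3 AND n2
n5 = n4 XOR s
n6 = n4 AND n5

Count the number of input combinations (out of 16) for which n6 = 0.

14

n6 = n4 AND n5 must be 0, so at least one of n4, n5 is 0.
Enumerating the 16 input combinations, 14 give n6 = 0 and 2 give n6 = 1.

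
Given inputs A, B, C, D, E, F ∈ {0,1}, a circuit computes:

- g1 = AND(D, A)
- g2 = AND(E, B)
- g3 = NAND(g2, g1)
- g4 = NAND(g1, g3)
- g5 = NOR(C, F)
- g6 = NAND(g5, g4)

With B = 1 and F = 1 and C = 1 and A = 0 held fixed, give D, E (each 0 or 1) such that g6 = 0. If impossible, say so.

no solution exists

With B = 1 and F = 1 and C = 1 and A = 0 fixed, none of the 4 settings of D, E give g6 = 0.
For example, with D=0, E=1:
g1 = AND(D, A) = AND(0, 0) = 0
g2 = AND(E, B) = AND(1, 1) = 1
g3 = NAND(g2, g1) = NAND(1, 0) = 1
g4 = NAND(g1, g3) = NAND(0, 1) = 1
g5 = NOR(C, F) = NOR(1, 1) = 0
g6 = NAND(g5, g4) = NAND(0, 1) = 1
giving g6 = 1 ≠ 0.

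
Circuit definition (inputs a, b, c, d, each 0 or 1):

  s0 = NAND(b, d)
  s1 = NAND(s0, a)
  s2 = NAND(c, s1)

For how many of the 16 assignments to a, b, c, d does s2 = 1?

s2 = NAND(c, s1) must be 1, so at least one of c, s1 is 0.
Enumerating the 16 input combinations, 11 give s2 = 1 and 5 give s2 = 0.

11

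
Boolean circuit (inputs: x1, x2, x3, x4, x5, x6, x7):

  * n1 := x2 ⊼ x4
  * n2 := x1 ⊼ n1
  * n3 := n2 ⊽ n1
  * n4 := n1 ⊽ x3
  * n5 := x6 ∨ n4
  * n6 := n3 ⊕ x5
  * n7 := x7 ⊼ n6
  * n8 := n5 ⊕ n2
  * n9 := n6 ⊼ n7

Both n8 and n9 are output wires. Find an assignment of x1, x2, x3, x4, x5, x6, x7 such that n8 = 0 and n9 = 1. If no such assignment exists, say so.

Check with x1=1, x2=1, x3=1, x4=1, x5=1, x6=1, x7=1:
n1 = x2 ⊼ x4 = 1 ⊼ 1 = 0
n2 = x1 ⊼ n1 = 1 ⊼ 0 = 1
n3 = n2 ⊽ n1 = 1 ⊽ 0 = 0
n4 = n1 ⊽ x3 = 0 ⊽ 1 = 0
n5 = x6 ∨ n4 = 1 ∨ 0 = 1
n6 = n3 ⊕ x5 = 0 ⊕ 1 = 1
n7 = x7 ⊼ n6 = 1 ⊼ 1 = 0
n8 = n5 ⊕ n2 = 1 ⊕ 1 = 0
n9 = n6 ⊼ n7 = 1 ⊼ 0 = 1
So n8 = 0 and n9 = 1.

x1=1, x2=1, x3=1, x4=1, x5=1, x6=1, x7=1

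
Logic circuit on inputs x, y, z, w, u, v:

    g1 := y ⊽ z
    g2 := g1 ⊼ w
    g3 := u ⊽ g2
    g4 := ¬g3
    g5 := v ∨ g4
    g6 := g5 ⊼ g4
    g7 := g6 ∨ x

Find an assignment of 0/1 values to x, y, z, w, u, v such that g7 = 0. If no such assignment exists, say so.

g7 = g6 ∨ x must be 0, so both g6 = 0 and x = 0.
Check with x=0, y=0, z=1, w=1, u=0, v=1:
g1 = y ⊽ z = 0 ⊽ 1 = 0
g2 = g1 ⊼ w = 0 ⊼ 1 = 1
g3 = u ⊽ g2 = 0 ⊽ 1 = 0
g4 = ¬g3 = ¬0 = 1
g5 = v ∨ g4 = 1 ∨ 1 = 1
g6 = g5 ⊼ g4 = 1 ⊼ 1 = 0
g7 = g6 ∨ x = 0 ∨ 0 = 0
So g7 = 0 as required.

x=0, y=0, z=1, w=1, u=0, v=1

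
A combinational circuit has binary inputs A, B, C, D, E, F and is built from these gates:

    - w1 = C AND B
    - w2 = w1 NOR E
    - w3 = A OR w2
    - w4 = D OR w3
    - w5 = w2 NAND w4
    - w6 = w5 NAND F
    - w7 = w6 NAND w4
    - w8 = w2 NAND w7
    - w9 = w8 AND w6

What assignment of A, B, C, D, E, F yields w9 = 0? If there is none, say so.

Check with A=0, B=0, C=1, D=0, E=1, F=1:
w1 = C AND B = 1 AND 0 = 0
w2 = w1 NOR E = 0 NOR 1 = 0
w3 = A OR w2 = 0 OR 0 = 0
w4 = D OR w3 = 0 OR 0 = 0
w5 = w2 NAND w4 = 0 NAND 0 = 1
w6 = w5 NAND F = 1 NAND 1 = 0
w7 = w6 NAND w4 = 0 NAND 0 = 1
w8 = w2 NAND w7 = 0 NAND 1 = 1
w9 = w8 AND w6 = 1 AND 0 = 0
So w9 = 0 as required.

A=0, B=0, C=1, D=0, E=1, F=1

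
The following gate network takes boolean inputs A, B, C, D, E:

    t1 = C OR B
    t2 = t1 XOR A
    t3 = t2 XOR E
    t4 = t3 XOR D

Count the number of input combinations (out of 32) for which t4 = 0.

t4 = t3 XOR D must be 0, so t3 and D are equal.
Enumerating the 32 input combinations, 16 give t4 = 0 and 16 give t4 = 1.

16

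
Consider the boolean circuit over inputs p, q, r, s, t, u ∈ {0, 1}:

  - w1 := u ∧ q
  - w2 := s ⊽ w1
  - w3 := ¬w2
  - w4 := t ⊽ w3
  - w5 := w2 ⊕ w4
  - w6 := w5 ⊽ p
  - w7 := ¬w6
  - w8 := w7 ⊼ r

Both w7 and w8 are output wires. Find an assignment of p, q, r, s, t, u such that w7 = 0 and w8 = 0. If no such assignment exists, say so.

no solution exists

Across all 64 input combinations, none give both w7 = 0 and w8 = 0.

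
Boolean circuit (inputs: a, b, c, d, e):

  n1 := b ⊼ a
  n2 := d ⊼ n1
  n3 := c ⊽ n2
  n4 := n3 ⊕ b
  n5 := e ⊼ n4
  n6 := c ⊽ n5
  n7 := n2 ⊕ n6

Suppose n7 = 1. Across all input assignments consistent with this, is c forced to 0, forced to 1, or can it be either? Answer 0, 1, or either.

either

Both values of c occur among assignments with n7 = 1:
  c=0: a=0, b=0, c=0, d=0, e=0
  c=1: a=0, b=0, c=1, d=0, e=0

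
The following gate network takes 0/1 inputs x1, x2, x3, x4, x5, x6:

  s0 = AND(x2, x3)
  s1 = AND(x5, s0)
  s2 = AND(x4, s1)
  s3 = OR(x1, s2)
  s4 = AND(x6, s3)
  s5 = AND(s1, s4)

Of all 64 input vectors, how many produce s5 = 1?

s5 = AND(s1, s4) must be 1, so both s1 = 1 and s4 = 1.
Satisfying assignments:
  x1=0, x2=1, x3=1, x4=1, x5=1, x6=1
  x1=1, x2=1, x3=1, x4=0, x5=1, x6=1
  x1=1, x2=1, x3=1, x4=1, x5=1, x6=1

3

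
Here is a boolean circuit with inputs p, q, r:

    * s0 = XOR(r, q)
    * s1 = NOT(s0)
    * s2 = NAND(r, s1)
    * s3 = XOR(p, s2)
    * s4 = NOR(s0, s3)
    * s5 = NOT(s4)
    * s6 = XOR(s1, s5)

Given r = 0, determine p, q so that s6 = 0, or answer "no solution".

s6 = XOR(s1, s5) must be 0, so s1 and s5 are equal.
Check with r = 0 and p=0, q=0:
s0 = XOR(r, q) = XOR(0, 0) = 0
s1 = NOT(s0) = NOT 0 = 1
s2 = NAND(r, s1) = NAND(0, 1) = 1
s3 = XOR(p, s2) = XOR(0, 1) = 1
s4 = NOR(s0, s3) = NOR(0, 1) = 0
s5 = NOT(s4) = NOT 0 = 1
s6 = XOR(s1, s5) = XOR(1, 1) = 0
So s6 = 0.

p=0 q=0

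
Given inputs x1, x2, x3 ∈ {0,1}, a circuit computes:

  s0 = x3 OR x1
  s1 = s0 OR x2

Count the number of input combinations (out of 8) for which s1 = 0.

s1 = s0 OR x2 must be 0, so both s0 = 0 and x2 = 0.
Satisfying assignments:
  x1=0, x2=0, x3=0

1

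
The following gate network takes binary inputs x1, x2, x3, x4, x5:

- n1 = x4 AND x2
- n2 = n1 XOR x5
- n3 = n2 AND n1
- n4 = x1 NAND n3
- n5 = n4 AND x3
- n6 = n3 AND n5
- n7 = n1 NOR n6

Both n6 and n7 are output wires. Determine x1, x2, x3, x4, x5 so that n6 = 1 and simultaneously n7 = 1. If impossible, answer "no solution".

Across all 32 input combinations, none give both n6 = 1 and n7 = 1.

no solution exists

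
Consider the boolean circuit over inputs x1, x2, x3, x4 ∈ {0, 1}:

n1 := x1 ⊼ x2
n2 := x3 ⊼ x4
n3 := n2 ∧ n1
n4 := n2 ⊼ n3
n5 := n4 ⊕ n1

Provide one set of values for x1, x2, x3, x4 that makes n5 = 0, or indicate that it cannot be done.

x1=1, x2=0, x3=1, x4=1

Check with x1=1, x2=0, x3=1, x4=1:
n1 = x1 ⊼ x2 = 1 ⊼ 0 = 1
n2 = x3 ⊼ x4 = 1 ⊼ 1 = 0
n3 = n2 ∧ n1 = 0 ∧ 1 = 0
n4 = n2 ⊼ n3 = 0 ⊼ 0 = 1
n5 = n4 ⊕ n1 = 1 ⊕ 1 = 0
So n5 = 0 as required.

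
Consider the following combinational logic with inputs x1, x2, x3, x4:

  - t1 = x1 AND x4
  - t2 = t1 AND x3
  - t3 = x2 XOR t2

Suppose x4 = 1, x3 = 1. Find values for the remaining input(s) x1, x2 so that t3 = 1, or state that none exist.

x1=1, x2=0

t3 = x2 XOR t2 must be 1, so x2 and t2 differ.
Check with x4 = 1, x3 = 1 and x1=1, x2=0:
t1 = x1 AND x4 = 1 AND 1 = 1
t2 = t1 AND x3 = 1 AND 1 = 1
t3 = x2 XOR t2 = 0 XOR 1 = 1
So t3 = 1.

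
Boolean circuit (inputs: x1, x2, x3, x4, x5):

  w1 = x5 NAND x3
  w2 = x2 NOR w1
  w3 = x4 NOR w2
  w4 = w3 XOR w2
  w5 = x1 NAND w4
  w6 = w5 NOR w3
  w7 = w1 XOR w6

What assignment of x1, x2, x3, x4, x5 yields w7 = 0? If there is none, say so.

x1=0 x2=0 x3=1 x4=0 x5=1

w7 = w1 XOR w6 must be 0, so w1 and w6 are equal.
Check with x1=0 x2=0 x3=1 x4=0 x5=1:
w1 = x5 NAND x3 = 1 NAND 1 = 0
w2 = x2 NOR w1 = 0 NOR 0 = 1
w3 = x4 NOR w2 = 0 NOR 1 = 0
w4 = w3 XOR w2 = 0 XOR 1 = 1
w5 = x1 NAND w4 = 0 NAND 1 = 1
w6 = w5 NOR w3 = 1 NOR 0 = 0
w7 = w1 XOR w6 = 0 XOR 0 = 0
So w7 = 0 as required.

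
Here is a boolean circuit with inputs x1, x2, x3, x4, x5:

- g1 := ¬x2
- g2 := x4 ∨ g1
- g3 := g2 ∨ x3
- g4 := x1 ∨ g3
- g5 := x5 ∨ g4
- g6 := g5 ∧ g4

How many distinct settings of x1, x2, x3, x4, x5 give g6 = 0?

2

g6 = g5 ∧ g4 must be 0, so at least one of g5, g4 is 0.
Satisfying assignments:
  x1=0, x2=1, x3=0, x4=0, x5=0
  x1=0, x2=1, x3=0, x4=0, x5=1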